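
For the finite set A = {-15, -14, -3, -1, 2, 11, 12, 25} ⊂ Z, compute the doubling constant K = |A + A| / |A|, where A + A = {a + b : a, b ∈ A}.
K = |A + A| / |A| = 29/8

Enumerate A + A = {a + b : a, b ∈ A}. With |A| = 8, there are |A|^2 = 64 ordered sum pairs; collecting distinct values, A + A = {-30, -29, -28, -18, -17, -16, -15, -13, -12, -6, -4, -3, -2, -1, 1, 4, 8, 9, 10, 11, 13, 14, 22, 23, 24, 27, 36, 37, 50}, so |A + A| = 29. Thus K = 29/8. For comparison, the minimum possible |A + A| over all 8-element sets is 2·8 − 1 = 15 (so min K = 15/8), attained only by arithmetic progressions.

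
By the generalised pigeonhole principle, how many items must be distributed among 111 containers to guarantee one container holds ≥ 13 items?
n = (13 − 1)·111 + 1 = 1333

By the generalised pigeonhole principle, to guarantee some box contains ≥ r objects we need more than (r − 1) · k objects total. Threshold: n = (r − 1) · k + 1. With r = 13 and k = 111: n = 12 · 111 + 1 = 1332 + 1 = 1333. For n = 1332 = 12 · 111, we can put exactly 12 objects in every box, avoiding 13 in any single one — so 1333 is tight.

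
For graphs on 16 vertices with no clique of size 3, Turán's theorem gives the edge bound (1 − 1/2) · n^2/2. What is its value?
Turán density bound = (1/2) · 16^2/2 = 64

Turán's theorem: ex(n, K_{r+1}) is achieved by the complete r-partite Turán graph T(n, r) with parts as balanced as possible, and is at most (1 − 1/r) · n^2/2. For r = 2, n = 16: the density bound is (1/2) · 256/2 = 64. Since 2 ∣ 16, the Turán graph T(16, 2) has parts of equal size 8, and its edge count e(T(16, 2)) = 64 attains the density bound exactly.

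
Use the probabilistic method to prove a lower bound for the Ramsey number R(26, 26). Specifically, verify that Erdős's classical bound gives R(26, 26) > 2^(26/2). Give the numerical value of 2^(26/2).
2^(26/2) = 8192; so R(26, 26) > 8192

Colour each edge of K_n uniformly at random with red/blue. The expected number of monochromatic K_26 is C(n, 26) · 2 · 2^(−C(26,2)). If C(n, 26) · 2^(1 − C(26,2)) < 1, then with positive probability no monochromatic K_26 exists, so R(26, 26) > n. The standard estimate C(n, 26) ≤ n^26/26! shows this inequality holds whenever n ≤ 2^(26/2) (since 26! · 2^(C(26,2) − 1) > 2^(26^2/2) ≥ n^26). Hence R(26, 26) > 2^(26/2) = 8192.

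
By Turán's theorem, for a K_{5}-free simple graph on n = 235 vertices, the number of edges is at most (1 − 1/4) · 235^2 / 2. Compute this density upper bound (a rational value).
Turán density bound = (3/4) · 235^2/2 = 165675/8 ≈ 20709.375

Turán's theorem: ex(n, K_{r+1}) is achieved by the complete r-partite Turán graph T(n, r) with parts as balanced as possible, and is at most (1 − 1/r) · n^2/2. For r = 4, n = 235: the density bound is (3/4) · 55225/2 = 165675/8 ≈ 20709.375. The integer-valued extremum is e(T(235, 4)) = 20709, which is strictly less than the density bound 165675/8 since 4 ∤ 235 (the parts of T(235, 4) cannot all be equal).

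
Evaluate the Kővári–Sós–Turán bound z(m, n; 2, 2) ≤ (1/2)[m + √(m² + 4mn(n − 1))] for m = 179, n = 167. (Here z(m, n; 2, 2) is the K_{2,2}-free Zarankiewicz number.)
z(179, 167; 2, 2) ≤ (1/2)[179 + √(179² + 4·179·167·166)] = (1/2)[179 + √19880993] = 2318.9054

Kővári–Sós–Turán: let r_1, ..., r_179 be the row sums and z = Σ r_i the total number of 1s. Each pair of columns can share at most one row with both entries 1 (else a 2×2 all-ones block appears), so Σ_i C(r_i, 2) ≤ C(167, 2) = 13861. By convexity Σ_i C(r_i, 2) ≥ 179·C(z/179, 2) = z(z − 179)/(2·179), giving z² − 179z − 179·167·166 ≤ 0 and hence z ≤ (1/2)[179 + √(32041 + 4·4962238)] = (1/2)[179 + √19880993] ≈ (1/2)(179 + 4458.8107) = 2318.9054.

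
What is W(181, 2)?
W(181, 2) = 181 + 1 = 182

A 2-term AP is any pair of integers, so a monochromatic 2-AP exists iff some colour is used at least twice. With 181 colours, the colouring i ↦ i on {1, ..., 181} uses each colour once, avoiding any monochromatic pair, so W(181, 2) > 181. For {1, ..., 182}, pigeonhole forces two integers of the same colour, which form a monochromatic 2-AP. Hence W(181, 2) = 182.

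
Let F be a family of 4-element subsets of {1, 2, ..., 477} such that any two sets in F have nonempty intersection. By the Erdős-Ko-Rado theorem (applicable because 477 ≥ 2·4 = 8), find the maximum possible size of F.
max |F| = C(476, 3) = 17861900

The Erdős-Ko-Rado theorem states: for n ≥ 2k, an intersecting family of k-subsets of an n-element set has size at most C(n − 1, k − 1), with equality for 'star' families {A ⊆ [n] : |A| = k, i ∈ A} (fix an element i). For n = 477, k = 4: C(476, 3) = 17861900.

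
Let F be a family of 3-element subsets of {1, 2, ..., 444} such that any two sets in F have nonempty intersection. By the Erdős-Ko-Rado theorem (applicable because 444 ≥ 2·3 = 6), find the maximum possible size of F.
max |F| = C(443, 2) = 97903

Erdős-Ko-Rado (1961): when n ≥ 2k, max |F| = C(n−1, k−1). The bound is attained by the star {A : i ∈ A} for any fixed i ∈ [n]. Here C(444−1, 3−1) = C(443, 2) = 97903.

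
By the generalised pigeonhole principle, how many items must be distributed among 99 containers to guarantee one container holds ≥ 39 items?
n = (39 − 1)·99 + 1 = 3763

By the generalised pigeonhole principle, to guarantee some box contains ≥ r objects we need more than (r − 1) · k objects total. Threshold: n = (r − 1) · k + 1. With r = 39 and k = 99: n = 38 · 99 + 1 = 3762 + 1 = 3763. For n = 3762 = 38 · 99, we can put exactly 38 objects in every box, avoiding 39 in any single one — so 3763 is tight.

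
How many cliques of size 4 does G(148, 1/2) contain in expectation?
E[# K_4] = C(148, 4) · (1/2)^C(4, 2) = 19190605 / 2^6 = 299853.203125

For each 4-subset S of vertices (there are C(148, 4) = 19190605 such S), let X_S = 1 if S induces a K_4 (all C(4, 2) = 6 edges present). Then P(X_S = 1) = (1/2)^6 = 1/64. By linearity of expectation, E[# K_4] = C(148, 4) · (1/2)^6 = 19190605 / 64 = 299853.203125.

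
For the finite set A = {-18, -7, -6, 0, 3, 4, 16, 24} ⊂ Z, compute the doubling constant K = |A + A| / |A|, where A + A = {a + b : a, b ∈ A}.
K = |A + A| / |A| = 32/8 = 4

Enumerate A + A = {a + b : a, b ∈ A}. With |A| = 8, there are |A|^2 = 64 ordered sum pairs; collecting distinct values, A + A = {-36, -25, -24, -18, -15, -14, -13, -12, -7, -6, -4, -3, -2, 0, 3, 4, 6, 7, 8, 9, 10, 16, 17, 18, 19, 20, 24, 27, 28, 32, 40, 48}, so |A + A| = 32. Thus K = 32/8 = 4. For comparison, the minimum possible |A + A| over all 8-element sets is 2·8 − 1 = 15 (so min K = 15/8), attained only by arithmetic progressions.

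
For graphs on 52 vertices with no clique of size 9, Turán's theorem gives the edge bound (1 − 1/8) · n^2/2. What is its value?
Turán density bound = (7/8) · 52^2/2 = 1183

Turán's theorem: ex(n, K_{r+1}) is achieved by the complete r-partite Turán graph T(n, r) with parts as balanced as possible, and is at most (1 − 1/r) · n^2/2. For r = 8, n = 52: the density bound is (7/8) · 2704/2 = 1183. The integer-valued extremum is e(T(52, 8)) = 1182, which is strictly less than the density bound 1183 since 8 ∤ 52 (the parts of T(52, 8) cannot all be equal).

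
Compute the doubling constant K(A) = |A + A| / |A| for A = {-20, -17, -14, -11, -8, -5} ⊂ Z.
K = |A + A| / |A| = 11/6

Enumerate A + A = {a + b : a, b ∈ A}. With |A| = 6, there are |A|^2 = 36 ordered sum pairs; collecting distinct values, A + A = {-40, -37, -34, -31, -28, -25, -22, -19, -16, -13, -10}, so |A + A| = 11. Thus K = 11/6. Here |A + A| = 2|A| − 1 = 11, the minimum possible — so K = 11/6 is minimal, which holds iff A is an arithmetic progression.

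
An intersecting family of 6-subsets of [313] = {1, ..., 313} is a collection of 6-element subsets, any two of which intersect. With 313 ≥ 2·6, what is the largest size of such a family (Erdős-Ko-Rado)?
max |F| = C(312, 5) = 23856384552

Erdős-Ko-Rado (1961): when n ≥ 2k, max |F| = C(n−1, k−1). The bound is attained by the star {A : i ∈ A} for any fixed i ∈ [n]. Here C(313−1, 6−1) = C(312, 5) = 23856384552.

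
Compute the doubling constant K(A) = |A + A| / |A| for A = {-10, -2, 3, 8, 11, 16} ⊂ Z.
K = |A + A| / |A| = 16/6 = 8/3

Enumerate A + A = {a + b : a, b ∈ A}. With |A| = 6, there are |A|^2 = 36 ordered sum pairs; collecting distinct values, A + A = {-20, -12, -7, -4, -2, 1, 6, 9, 11, 14, 16, 19, 22, 24, 27, 32}, so |A + A| = 16. Thus K = 16/6 = 8/3. For comparison, the minimum possible |A + A| over all 6-element sets is 2·6 − 1 = 11 (so min K = 11/6), attained only by arithmetic progressions.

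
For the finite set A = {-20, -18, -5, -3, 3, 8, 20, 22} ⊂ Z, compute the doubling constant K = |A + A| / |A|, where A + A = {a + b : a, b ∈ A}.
K = |A + A| / |A| = 31/8

Enumerate A + A = {a + b : a, b ∈ A}. With |A| = 8, there are |A|^2 = 64 ordered sum pairs; collecting distinct values, A + A = {-40, -38, -36, -25, -23, -21, -17, -15, -12, -10, -8, -6, -2, 0, 2, 3, 4, 5, 6, 11, 15, 16, 17, 19, 23, 25, 28, 30, 40, 42, 44}, so |A + A| = 31. Thus K = 31/8. For comparison, the minimum possible |A + A| over all 8-element sets is 2·8 − 1 = 15 (so min K = 15/8), attained only by arithmetic progressions.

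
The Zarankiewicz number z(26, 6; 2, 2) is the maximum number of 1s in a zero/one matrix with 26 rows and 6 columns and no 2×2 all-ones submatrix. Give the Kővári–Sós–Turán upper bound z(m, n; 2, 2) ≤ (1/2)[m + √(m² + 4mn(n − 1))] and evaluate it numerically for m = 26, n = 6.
z(26, 6; 2, 2) ≤ (1/2)[26 + √(26² + 4·26·6·5)] = (1/2)[26 + √3796] = 43.8058

Kővári–Sós–Turán: let r_1, ..., r_26 be the row sums and z = Σ r_i the total number of 1s. Each pair of columns can share at most one row with both entries 1 (else a 2×2 all-ones block appears), so Σ_i C(r_i, 2) ≤ C(6, 2) = 15. By convexity Σ_i C(r_i, 2) ≥ 26·C(z/26, 2) = z(z − 26)/(2·26), giving z² − 26z − 26·6·5 ≤ 0 and hence z ≤ (1/2)[26 + √(676 + 4·780)] = (1/2)[26 + √3796] ≈ (1/2)(26 + 61.6117) = 43.8058.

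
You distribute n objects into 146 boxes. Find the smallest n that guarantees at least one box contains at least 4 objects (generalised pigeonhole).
n = (4 − 1)·146 + 1 = 439

By the generalised pigeonhole principle, to guarantee some box contains ≥ r objects we need more than (r − 1) · k objects total. Threshold: n = (r − 1) · k + 1. With r = 4 and k = 146: n = 3 · 146 + 1 = 438 + 1 = 439. For n = 438 = 3 · 146, we can put exactly 3 objects in every box, avoiding 4 in any single one — so 439 is tight.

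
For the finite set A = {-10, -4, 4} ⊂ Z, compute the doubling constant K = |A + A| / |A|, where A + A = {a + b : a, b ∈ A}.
K = |A + A| / |A| = 6/3 = 2

Enumerate A + A = {a + b : a, b ∈ A}. With |A| = 3, there are |A|^2 = 9 ordered sum pairs; collecting distinct values, A + A = {-20, -14, -8, -6, 0, 8}, so |A + A| = 6. Thus K = 6/3 = 2. For comparison, the minimum possible |A + A| over all 3-element sets is 2·3 − 1 = 5 (so min K = 5/3), attained only by arithmetic progressions.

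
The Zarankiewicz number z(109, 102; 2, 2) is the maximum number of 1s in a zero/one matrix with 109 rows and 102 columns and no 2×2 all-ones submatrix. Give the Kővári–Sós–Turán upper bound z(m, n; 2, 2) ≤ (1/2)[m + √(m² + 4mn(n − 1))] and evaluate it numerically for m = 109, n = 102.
z(109, 102; 2, 2) ≤ (1/2)[109 + √(109² + 4·109·102·101)] = (1/2)[109 + √4503553] = 1115.5788

Kővári–Sós–Turán: let r_1, ..., r_109 be the row sums and z = Σ r_i the total number of 1s. Each pair of columns can share at most one row with both entries 1 (else a 2×2 all-ones block appears), so Σ_i C(r_i, 2) ≤ C(102, 2) = 5151. By convexity Σ_i C(r_i, 2) ≥ 109·C(z/109, 2) = z(z − 109)/(2·109), giving z² − 109z − 109·102·101 ≤ 0 and hence z ≤ (1/2)[109 + √(11881 + 4·1122918)] = (1/2)[109 + √4503553] ≈ (1/2)(109 + 2122.1576) = 1115.5788.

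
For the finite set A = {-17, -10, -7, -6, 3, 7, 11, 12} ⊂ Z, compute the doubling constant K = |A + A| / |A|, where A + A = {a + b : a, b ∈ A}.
K = |A + A| / |A| = 30/8 = 15/4

Enumerate A + A = {a + b : a, b ∈ A}. With |A| = 8, there are |A|^2 = 64 ordered sum pairs; collecting distinct values, A + A = {-34, -27, -24, -23, -20, -17, -16, -14, -13, -12, -10, -7, -6, -5, -4, -3, 0, 1, 2, 4, 5, 6, 10, 14, 15, 18, 19, 22, 23, 24}, so |A + A| = 30. Thus K = 30/8 = 15/4. For comparison, the minimum possible |A + A| over all 8-element sets is 2·8 − 1 = 15 (so min K = 15/8), attained only by arithmetic progressions.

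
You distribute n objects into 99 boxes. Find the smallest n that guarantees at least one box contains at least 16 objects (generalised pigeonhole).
n = (16 − 1)·99 + 1 = 1486

By the generalised pigeonhole principle, to guarantee some box contains ≥ r objects we need more than (r − 1) · k objects total. Threshold: n = (r − 1) · k + 1. With r = 16 and k = 99: n = 15 · 99 + 1 = 1485 + 1 = 1486. For n = 1485 = 15 · 99, we can put exactly 15 objects in every box, avoiding 16 in any single one — so 1486 is tight.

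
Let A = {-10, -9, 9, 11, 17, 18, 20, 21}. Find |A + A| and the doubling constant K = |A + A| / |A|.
K = |A + A| / |A| = 32/8 = 4

Enumerate A + A = {a + b : a, b ∈ A}. With |A| = 8, there are |A|^2 = 64 ordered sum pairs; collecting distinct values, A + A = {-20, -19, -18, -1, 0, 1, 2, 7, 8, 9, 10, 11, 12, 18, 20, 22, 26, 27, 28, 29, 30, 31, 32, 34, 35, 36, 37, 38, 39, 40, 41, 42}, so |A + A| = 32. Thus K = 32/8 = 4. For comparison, the minimum possible |A + A| over all 8-element sets is 2·8 − 1 = 15 (so min K = 15/8), attained only by arithmetic progressions.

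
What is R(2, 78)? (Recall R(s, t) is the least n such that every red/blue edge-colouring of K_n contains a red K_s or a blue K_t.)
R(2, 78) = 78

R(2, k) = k for all k ≥ 2: in a 2-colouring of K_k, either some edge is red (a red K_2) or all edges are blue (a blue K_k). And K_{77} coloured all-blue has no blue K_78, so R(2, 78) > 77. Hence R(2, 78) = 78.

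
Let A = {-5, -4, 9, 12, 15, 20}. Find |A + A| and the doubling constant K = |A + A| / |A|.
K = |A + A| / |A| = 20/6 = 10/3

Enumerate A + A = {a + b : a, b ∈ A}. With |A| = 6, there are |A|^2 = 36 ordered sum pairs; collecting distinct values, A + A = {-10, -9, -8, 4, 5, 7, 8, 10, 11, 15, 16, 18, 21, 24, 27, 29, 30, 32, 35, 40}, so |A + A| = 20. Thus K = 20/6 = 10/3. For comparison, the minimum possible |A + A| over all 6-element sets is 2·6 − 1 = 11 (so min K = 11/6), attained only by arithmetic progressions.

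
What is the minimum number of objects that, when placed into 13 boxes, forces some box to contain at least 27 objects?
n = (27 − 1)·13 + 1 = 339

By the generalised pigeonhole principle, to guarantee some box contains ≥ r objects we need more than (r − 1) · k objects total. Threshold: n = (r − 1) · k + 1. With r = 27 and k = 13: n = 26 · 13 + 1 = 338 + 1 = 339. For n = 338 = 26 · 13, we can put exactly 26 objects in every box, avoiding 27 in any single one — so 339 is tight.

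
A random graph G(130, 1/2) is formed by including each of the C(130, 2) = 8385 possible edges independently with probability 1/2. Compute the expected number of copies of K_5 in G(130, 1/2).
E[# K_5] = C(130, 5) · (1/2)^C(5, 2) = 286243776 / 2^10 = 4472559/16 = 279534.9375

For each 5-subset S of vertices (there are C(130, 5) = 286243776 such S), let X_S = 1 if S induces a K_5 (all C(5, 2) = 10 edges present). Then P(X_S = 1) = (1/2)^10 = 1/1024. By linearity of expectation, E[# K_5] = C(130, 5) · (1/2)^10 = 286243776 / 1024 = 4472559/16 = 279534.9375.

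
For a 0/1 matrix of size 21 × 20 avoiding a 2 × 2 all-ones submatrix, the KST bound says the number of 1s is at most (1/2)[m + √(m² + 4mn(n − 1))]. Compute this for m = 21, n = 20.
z(21, 20; 2, 2) ≤ (1/2)[21 + √(21² + 4·21·20·19)] = (1/2)[21 + √32361] = 100.4458

Kővári–Sós–Turán: let r_1, ..., r_21 be the row sums and z = Σ r_i the total number of 1s. Each pair of columns can share at most one row with both entries 1 (else a 2×2 all-ones block appears), so Σ_i C(r_i, 2) ≤ C(20, 2) = 190. By convexity Σ_i C(r_i, 2) ≥ 21·C(z/21, 2) = z(z − 21)/(2·21), giving z² − 21z − 21·20·19 ≤ 0 and hence z ≤ (1/2)[21 + √(441 + 4·7980)] = (1/2)[21 + √32361] ≈ (1/2)(21 + 179.8916) = 100.4458.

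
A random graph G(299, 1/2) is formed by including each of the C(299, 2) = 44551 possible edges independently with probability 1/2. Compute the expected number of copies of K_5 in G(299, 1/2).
E[# K_5] = C(299, 5) · (1/2)^C(5, 2) = 19256456934 / 2^10 = 9628228467/512 ≈ 18805133.724609

For each 5-subset S of vertices (there are C(299, 5) = 19256456934 such S), let X_S = 1 if S induces a K_5 (all C(5, 2) = 10 edges present). Then P(X_S = 1) = (1/2)^10 = 1/1024. By linearity of expectation, E[# K_5] = C(299, 5) · (1/2)^10 = 19256456934 / 1024 = 9628228467/512 ≈ 18805133.724609.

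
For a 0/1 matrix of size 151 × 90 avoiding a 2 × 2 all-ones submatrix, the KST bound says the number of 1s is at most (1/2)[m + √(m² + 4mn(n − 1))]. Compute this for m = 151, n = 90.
z(151, 90; 2, 2) ≤ (1/2)[151 + √(151² + 4·151·90·89)] = (1/2)[151 + √4860841] = 1177.8658

Kővári–Sós–Turán: let r_1, ..., r_151 be the row sums and z = Σ r_i the total number of 1s. Each pair of columns can share at most one row with both entries 1 (else a 2×2 all-ones block appears), so Σ_i C(r_i, 2) ≤ C(90, 2) = 4005. By convexity Σ_i C(r_i, 2) ≥ 151·C(z/151, 2) = z(z − 151)/(2·151), giving z² − 151z − 151·90·89 ≤ 0 and hence z ≤ (1/2)[151 + √(22801 + 4·1209510)] = (1/2)[151 + √4860841] ≈ (1/2)(151 + 2204.7315) = 1177.8658.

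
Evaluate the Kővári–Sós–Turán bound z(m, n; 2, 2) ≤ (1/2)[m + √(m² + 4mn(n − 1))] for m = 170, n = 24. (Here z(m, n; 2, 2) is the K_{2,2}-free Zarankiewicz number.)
z(170, 24; 2, 2) ≤ (1/2)[170 + √(170² + 4·170·24·23)] = (1/2)[170 + √404260] = 402.9072

Kővári–Sós–Turán: let r_1, ..., r_170 be the row sums and z = Σ r_i the total number of 1s. Each pair of columns can share at most one row with both entries 1 (else a 2×2 all-ones block appears), so Σ_i C(r_i, 2) ≤ C(24, 2) = 276. By convexity Σ_i C(r_i, 2) ≥ 170·C(z/170, 2) = z(z − 170)/(2·170), giving z² − 170z − 170·24·23 ≤ 0 and hence z ≤ (1/2)[170 + √(28900 + 4·93840)] = (1/2)[170 + √404260] ≈ (1/2)(170 + 635.8144) = 402.9072.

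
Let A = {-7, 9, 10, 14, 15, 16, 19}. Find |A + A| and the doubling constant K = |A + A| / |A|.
K = |A + A| / |A| = 23/7

Enumerate A + A = {a + b : a, b ∈ A}. With |A| = 7, there are |A|^2 = 49 ordered sum pairs; collecting distinct values, A + A = {-14, 2, 3, 7, 8, 9, 12, 18, 19, 20, 23, 24, 25, 26, 28, 29, 30, 31, 32, 33, 34, 35, 38}, so |A + A| = 23. Thus K = 23/7. For comparison, the minimum possible |A + A| over all 7-element sets is 2·7 − 1 = 13 (so min K = 13/7), attained only by arithmetic progressions.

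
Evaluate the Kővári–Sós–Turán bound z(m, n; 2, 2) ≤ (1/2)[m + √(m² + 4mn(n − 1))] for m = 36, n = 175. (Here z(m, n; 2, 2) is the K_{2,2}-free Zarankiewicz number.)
z(36, 175; 2, 2) ≤ (1/2)[36 + √(36² + 4·36·175·174)] = (1/2)[36 + √4386096] = 1065.1504

Kővári–Sós–Turán: let r_1, ..., r_36 be the row sums and z = Σ r_i the total number of 1s. Each pair of columns can share at most one row with both entries 1 (else a 2×2 all-ones block appears), so Σ_i C(r_i, 2) ≤ C(175, 2) = 15225. By convexity Σ_i C(r_i, 2) ≥ 36·C(z/36, 2) = z(z − 36)/(2·36), giving z² − 36z − 36·175·174 ≤ 0 and hence z ≤ (1/2)[36 + √(1296 + 4·1096200)] = (1/2)[36 + √4386096] ≈ (1/2)(36 + 2094.3008) = 1065.1504.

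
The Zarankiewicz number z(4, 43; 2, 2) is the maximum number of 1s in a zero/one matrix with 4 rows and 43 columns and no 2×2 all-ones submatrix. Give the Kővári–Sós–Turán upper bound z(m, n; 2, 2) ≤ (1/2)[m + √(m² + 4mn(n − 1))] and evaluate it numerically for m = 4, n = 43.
z(4, 43; 2, 2) ≤ (1/2)[4 + √(4² + 4·4·43·42)] = (1/2)[4 + √28912] = 87.0176

Kővári–Sós–Turán: let r_1, ..., r_4 be the row sums and z = Σ r_i the total number of 1s. Each pair of columns can share at most one row with both entries 1 (else a 2×2 all-ones block appears), so Σ_i C(r_i, 2) ≤ C(43, 2) = 903. By convexity Σ_i C(r_i, 2) ≥ 4·C(z/4, 2) = z(z − 4)/(2·4), giving z² − 4z − 4·43·42 ≤ 0 and hence z ≤ (1/2)[4 + √(16 + 4·7224)] = (1/2)[4 + √28912] ≈ (1/2)(4 + 170.0353) = 87.0176.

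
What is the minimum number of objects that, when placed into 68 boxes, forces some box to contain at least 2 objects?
n = (2 − 1)·68 + 1 = 69

By the generalised pigeonhole principle, to guarantee some box contains ≥ r objects we need more than (r − 1) · k objects total. Threshold: n = (r − 1) · k + 1. With r = 2 and k = 68: n = 1 · 68 + 1 = 68 + 1 = 69. For n = 68 = 1 · 68, we can put exactly 1 objects in every box, avoiding 2 in any single one — so 69 is tight.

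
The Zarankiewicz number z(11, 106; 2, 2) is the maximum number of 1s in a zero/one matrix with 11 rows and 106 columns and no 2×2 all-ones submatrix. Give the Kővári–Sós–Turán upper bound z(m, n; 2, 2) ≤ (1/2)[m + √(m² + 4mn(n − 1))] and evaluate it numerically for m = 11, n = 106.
z(11, 106; 2, 2) ≤ (1/2)[11 + √(11² + 4·11·106·105)] = (1/2)[11 + √489841] = 355.4432

Kővári–Sós–Turán: let r_1, ..., r_11 be the row sums and z = Σ r_i the total number of 1s. Each pair of columns can share at most one row with both entries 1 (else a 2×2 all-ones block appears), so Σ_i C(r_i, 2) ≤ C(106, 2) = 5565. By convexity Σ_i C(r_i, 2) ≥ 11·C(z/11, 2) = z(z − 11)/(2·11), giving z² − 11z − 11·106·105 ≤ 0 and hence z ≤ (1/2)[11 + √(121 + 4·122430)] = (1/2)[11 + √489841] ≈ (1/2)(11 + 699.8864) = 355.4432.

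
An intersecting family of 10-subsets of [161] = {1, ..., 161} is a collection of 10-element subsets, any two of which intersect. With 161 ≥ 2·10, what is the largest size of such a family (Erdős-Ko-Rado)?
max |F| = C(160, 9) = 150599264060960

The Erdős-Ko-Rado theorem states: for n ≥ 2k, an intersecting family of k-subsets of an n-element set has size at most C(n − 1, k − 1), with equality for 'star' families {A ⊆ [n] : |A| = k, i ∈ A} (fix an element i). For n = 161, k = 10: C(160, 9) = 150599264060960.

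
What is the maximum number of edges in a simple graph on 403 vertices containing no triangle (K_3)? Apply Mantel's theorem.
ex(403, K_3) = ⌊403^2/4⌋ = 40602

Mantel (1907): a triangle-free graph on n vertices has at most ⌊n^2/4⌋ edges, with equality for the complete bipartite graph K_{⌊n/2⌋, ⌈n/2⌉}. For n = 403: ⌊403^2/4⌋ = ⌊162409/4⌋ = 40602. The extremal graph is K_{201, 202}, which has 201·202 = 40602 edges.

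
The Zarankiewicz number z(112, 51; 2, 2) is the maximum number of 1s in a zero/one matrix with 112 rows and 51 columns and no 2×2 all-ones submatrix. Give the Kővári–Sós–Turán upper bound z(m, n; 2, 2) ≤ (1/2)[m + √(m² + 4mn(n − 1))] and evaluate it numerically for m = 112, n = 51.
z(112, 51; 2, 2) ≤ (1/2)[112 + √(112² + 4·112·51·50)] = (1/2)[112 + √1154944] = 593.3416

Kővári–Sós–Turán: let r_1, ..., r_112 be the row sums and z = Σ r_i the total number of 1s. Each pair of columns can share at most one row with both entries 1 (else a 2×2 all-ones block appears), so Σ_i C(r_i, 2) ≤ C(51, 2) = 1275. By convexity Σ_i C(r_i, 2) ≥ 112·C(z/112, 2) = z(z − 112)/(2·112), giving z² − 112z − 112·51·50 ≤ 0 and hence z ≤ (1/2)[112 + √(12544 + 4·285600)] = (1/2)[112 + √1154944] ≈ (1/2)(112 + 1074.6832) = 593.3416.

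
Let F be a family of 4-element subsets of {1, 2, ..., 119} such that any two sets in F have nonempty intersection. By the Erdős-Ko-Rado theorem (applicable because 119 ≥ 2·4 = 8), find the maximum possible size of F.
max |F| = C(118, 3) = 266916

Erdős-Ko-Rado (1961): when n ≥ 2k, max |F| = C(n−1, k−1). The bound is attained by the star {A : i ∈ A} for any fixed i ∈ [n]. Here C(119−1, 4−1) = C(118, 3) = 266916.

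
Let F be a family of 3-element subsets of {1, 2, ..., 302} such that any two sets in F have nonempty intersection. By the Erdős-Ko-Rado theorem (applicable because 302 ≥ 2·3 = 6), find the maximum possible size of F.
max |F| = C(301, 2) = 45150

Erdős-Ko-Rado (1961): when n ≥ 2k, max |F| = C(n−1, k−1). The bound is attained by the star {A : i ∈ A} for any fixed i ∈ [n]. Here C(302−1, 3−1) = C(301, 2) = 45150.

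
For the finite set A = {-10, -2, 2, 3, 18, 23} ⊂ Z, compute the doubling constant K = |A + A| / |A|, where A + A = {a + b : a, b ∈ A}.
K = |A + A| / |A| = 20/6 = 10/3

Enumerate A + A = {a + b : a, b ∈ A}. With |A| = 6, there are |A|^2 = 36 ordered sum pairs; collecting distinct values, A + A = {-20, -12, -8, -7, -4, 0, 1, 4, 5, 6, 8, 13, 16, 20, 21, 25, 26, 36, 41, 46}, so |A + A| = 20. Thus K = 20/6 = 10/3. For comparison, the minimum possible |A + A| over all 6-element sets is 2·6 − 1 = 11 (so min K = 11/6), attained only by arithmetic progressions.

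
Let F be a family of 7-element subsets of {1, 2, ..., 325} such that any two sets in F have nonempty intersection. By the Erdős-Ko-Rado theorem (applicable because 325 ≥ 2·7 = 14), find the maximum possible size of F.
max |F| = C(324, 6) = 1533615896736

The Erdős-Ko-Rado theorem states: for n ≥ 2k, an intersecting family of k-subsets of an n-element set has size at most C(n − 1, k − 1), with equality for 'star' families {A ⊆ [n] : |A| = k, i ∈ A} (fix an element i). For n = 325, k = 7: C(324, 6) = 1533615896736.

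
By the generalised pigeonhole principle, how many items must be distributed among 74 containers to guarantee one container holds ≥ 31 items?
n = (31 − 1)·74 + 1 = 2221

By the generalised pigeonhole principle, to guarantee some box contains ≥ r objects we need more than (r − 1) · k objects total. Threshold: n = (r − 1) · k + 1. With r = 31 and k = 74: n = 30 · 74 + 1 = 2220 + 1 = 2221. For n = 2220 = 30 · 74, we can put exactly 30 objects in every box, avoiding 31 in any single one — so 2221 is tight.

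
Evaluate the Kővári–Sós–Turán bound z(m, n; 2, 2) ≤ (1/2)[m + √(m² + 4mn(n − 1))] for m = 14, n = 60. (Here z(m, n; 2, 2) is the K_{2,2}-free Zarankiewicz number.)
z(14, 60; 2, 2) ≤ (1/2)[14 + √(14² + 4·14·60·59)] = (1/2)[14 + √198436] = 229.7308

Kővári–Sós–Turán: let r_1, ..., r_14 be the row sums and z = Σ r_i the total number of 1s. Each pair of columns can share at most one row with both entries 1 (else a 2×2 all-ones block appears), so Σ_i C(r_i, 2) ≤ C(60, 2) = 1770. By convexity Σ_i C(r_i, 2) ≥ 14·C(z/14, 2) = z(z − 14)/(2·14), giving z² − 14z − 14·60·59 ≤ 0 and hence z ≤ (1/2)[14 + √(196 + 4·49560)] = (1/2)[14 + √198436] ≈ (1/2)(14 + 445.4616) = 229.7308.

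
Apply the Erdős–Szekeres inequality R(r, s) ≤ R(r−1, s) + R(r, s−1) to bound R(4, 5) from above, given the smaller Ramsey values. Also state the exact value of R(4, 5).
R(4, 5) ≤ R(3, 5) + R(4, 4) = 14 + 18 = 32; exact value R(4, 5) = 25.

The Erdős–Szekeres recurrence R(r, s) ≤ R(r−1, s) + R(r, s−1) applied to (r, s) = (4, 5) gives
  R(4, 5) ≤ R(3, 5) + R(4, 4) = 14 + 18 = 32.
(Recall R(2, k) = k and R is symmetric.) The recurrence is not tight here (it gives 32, but the exact value is R(4, 5) = 25); the tight upper bound requires a sharper argument than the simple recurrence, combined with a lower-bound construction on K_{24}.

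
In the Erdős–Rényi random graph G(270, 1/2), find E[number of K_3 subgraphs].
E[# K_3] = C(270, 3) · (1/2)^C(3, 2) = 3244140 / 2^3 = 811035/2 = 405517.5

For each 3-subset S of vertices (there are C(270, 3) = 3244140 such S), let X_S = 1 if S induces a K_3 (all C(3, 2) = 3 edges present). Then P(X_S = 1) = (1/2)^3 = 1/8. By linearity of expectation, E[# K_3] = C(270, 3) · (1/2)^3 = 3244140 / 8 = 811035/2 = 405517.5.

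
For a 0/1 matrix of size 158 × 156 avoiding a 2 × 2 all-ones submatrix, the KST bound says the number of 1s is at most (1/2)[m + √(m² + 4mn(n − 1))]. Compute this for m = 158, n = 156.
z(158, 156; 2, 2) ≤ (1/2)[158 + √(158² + 4·158·156·155)] = (1/2)[158 + √15306724] = 2035.1904

Kővári–Sós–Turán: let r_1, ..., r_158 be the row sums and z = Σ r_i the total number of 1s. Each pair of columns can share at most one row with both entries 1 (else a 2×2 all-ones block appears), so Σ_i C(r_i, 2) ≤ C(156, 2) = 12090. By convexity Σ_i C(r_i, 2) ≥ 158·C(z/158, 2) = z(z − 158)/(2·158), giving z² − 158z − 158·156·155 ≤ 0 and hence z ≤ (1/2)[158 + √(24964 + 4·3820440)] = (1/2)[158 + √15306724] ≈ (1/2)(158 + 3912.3809) = 2035.1904.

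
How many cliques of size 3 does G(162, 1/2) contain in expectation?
E[# K_3] = C(162, 3) · (1/2)^C(3, 2) = 695520 / 2^3 = 86940

For each 3-subset S of vertices (there are C(162, 3) = 695520 such S), let X_S = 1 if S induces a K_3 (all C(3, 2) = 3 edges present). Then P(X_S = 1) = (1/2)^3 = 1/8. By linearity of expectation, E[# K_3] = C(162, 3) · (1/2)^3 = 695520 / 8 = 86940.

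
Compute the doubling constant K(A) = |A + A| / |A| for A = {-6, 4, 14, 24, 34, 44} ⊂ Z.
K = |A + A| / |A| = 11/6

Enumerate A + A = {a + b : a, b ∈ A}. With |A| = 6, there are |A|^2 = 36 ordered sum pairs; collecting distinct values, A + A = {-12, -2, 8, 18, 28, 38, 48, 58, 68, 78, 88}, so |A + A| = 11. Thus K = 11/6. Here |A + A| = 2|A| − 1 = 11, the minimum possible — so K = 11/6 is minimal, which holds iff A is an arithmetic progression.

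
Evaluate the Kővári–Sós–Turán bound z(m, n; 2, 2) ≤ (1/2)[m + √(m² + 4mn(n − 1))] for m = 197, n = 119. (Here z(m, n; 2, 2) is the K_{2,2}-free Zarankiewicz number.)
z(197, 119; 2, 2) ≤ (1/2)[197 + √(197² + 4·197·119·118)] = (1/2)[197 + √11103905] = 1764.6261

Kővári–Sós–Turán: let r_1, ..., r_197 be the row sums and z = Σ r_i the total number of 1s. Each pair of columns can share at most one row with both entries 1 (else a 2×2 all-ones block appears), so Σ_i C(r_i, 2) ≤ C(119, 2) = 7021. By convexity Σ_i C(r_i, 2) ≥ 197·C(z/197, 2) = z(z − 197)/(2·197), giving z² − 197z − 197·119·118 ≤ 0 and hence z ≤ (1/2)[197 + √(38809 + 4·2766274)] = (1/2)[197 + √11103905] ≈ (1/2)(197 + 3332.2522) = 1764.6261.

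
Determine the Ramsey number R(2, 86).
R(2, 86) = 86

R(2, k) = k for all k ≥ 2: in a 2-colouring of K_k, either some edge is red (a red K_2) or all edges are blue (a blue K_k). And K_{85} coloured all-blue has no blue K_86, so R(2, 86) > 85. Hence R(2, 86) = 86.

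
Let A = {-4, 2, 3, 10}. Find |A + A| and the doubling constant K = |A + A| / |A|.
K = |A + A| / |A| = 9/4

Enumerate A + A = {a + b : a, b ∈ A}. With |A| = 4, there are |A|^2 = 16 ordered sum pairs; collecting distinct values, A + A = {-8, -2, -1, 4, 5, 6, 12, 13, 20}, so |A + A| = 9. Thus K = 9/4. For comparison, the minimum possible |A + A| over all 4-element sets is 2·4 − 1 = 7 (so min K = 7/4), attained only by arithmetic progressions.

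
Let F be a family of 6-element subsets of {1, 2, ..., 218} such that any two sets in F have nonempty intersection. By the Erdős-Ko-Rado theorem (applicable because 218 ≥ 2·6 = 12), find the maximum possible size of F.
max |F| = C(217, 5) = 3827930778

The Erdős-Ko-Rado theorem states: for n ≥ 2k, an intersecting family of k-subsets of an n-element set has size at most C(n − 1, k − 1), with equality for 'star' families {A ⊆ [n] : |A| = k, i ∈ A} (fix an element i). For n = 218, k = 6: C(217, 5) = 3827930778.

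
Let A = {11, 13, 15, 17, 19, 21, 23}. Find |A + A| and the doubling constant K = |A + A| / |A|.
K = |A + A| / |A| = 13/7

Enumerate A + A = {a + b : a, b ∈ A}. With |A| = 7, there are |A|^2 = 49 ordered sum pairs; collecting distinct values, A + A = {22, 24, 26, 28, 30, 32, 34, 36, 38, 40, 42, 44, 46}, so |A + A| = 13. Thus K = 13/7. Here |A + A| = 2|A| − 1 = 13, the minimum possible — so K = 13/7 is minimal, which holds iff A is an arithmetic progression.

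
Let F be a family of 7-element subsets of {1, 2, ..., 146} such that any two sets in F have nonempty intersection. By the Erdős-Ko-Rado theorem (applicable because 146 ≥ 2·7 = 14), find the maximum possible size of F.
max |F| = C(145, 6) = 11624372760

The Erdős-Ko-Rado theorem states: for n ≥ 2k, an intersecting family of k-subsets of an n-element set has size at most C(n − 1, k − 1), with equality for 'star' families {A ⊆ [n] : |A| = k, i ∈ A} (fix an element i). For n = 146, k = 7: C(145, 6) = 11624372760.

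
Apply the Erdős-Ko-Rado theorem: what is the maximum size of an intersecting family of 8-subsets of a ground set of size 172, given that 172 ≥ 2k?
max |F| = C(171, 7) = 749064102930

Erdős-Ko-Rado (1961): when n ≥ 2k, max |F| = C(n−1, k−1). The bound is attained by the star {A : i ∈ A} for any fixed i ∈ [n]. Here C(172−1, 8−1) = C(171, 7) = 749064102930.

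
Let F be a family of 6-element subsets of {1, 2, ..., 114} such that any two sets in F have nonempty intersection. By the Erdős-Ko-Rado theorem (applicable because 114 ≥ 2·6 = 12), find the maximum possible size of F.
max |F| = C(113, 5) = 140364532

Erdős-Ko-Rado (1961): when n ≥ 2k, max |F| = C(n−1, k−1). The bound is attained by the star {A : i ∈ A} for any fixed i ∈ [n]. Here C(114−1, 6−1) = C(113, 5) = 140364532.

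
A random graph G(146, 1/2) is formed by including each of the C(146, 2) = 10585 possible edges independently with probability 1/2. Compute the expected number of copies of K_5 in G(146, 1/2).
E[# K_5] = C(146, 5) · (1/2)^C(5, 2) = 515853624 / 2^10 = 64481703/128 = 503763.3046875

For each 5-subset S of vertices (there are C(146, 5) = 515853624 such S), let X_S = 1 if S induces a K_5 (all C(5, 2) = 10 edges present). Then P(X_S = 1) = (1/2)^10 = 1/1024. By linearity of expectation, E[# K_5] = C(146, 5) · (1/2)^10 = 515853624 / 1024 = 64481703/128 = 503763.3046875.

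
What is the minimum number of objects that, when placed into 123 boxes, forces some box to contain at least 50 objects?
n = (50 − 1)·123 + 1 = 6028

By the generalised pigeonhole principle, to guarantee some box contains ≥ r objects we need more than (r − 1) · k objects total. Threshold: n = (r − 1) · k + 1. With r = 50 and k = 123: n = 49 · 123 + 1 = 6027 + 1 = 6028. For n = 6027 = 49 · 123, we can put exactly 49 objects in every box, avoiding 50 in any single one — so 6028 is tight.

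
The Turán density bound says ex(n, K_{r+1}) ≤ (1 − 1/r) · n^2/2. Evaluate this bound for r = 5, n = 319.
Turán density bound = (4/5) · 319^2/2 = 203522/5 ≈ 40704.4

Turán's theorem: ex(n, K_{r+1}) is achieved by the complete r-partite Turán graph T(n, r) with parts as balanced as possible, and is at most (1 − 1/r) · n^2/2. For r = 5, n = 319: the density bound is (4/5) · 101761/2 = 203522/5 ≈ 40704.4. The integer-valued extremum is e(T(319, 5)) = 40704, which is strictly less than the density bound 203522/5 since 5 ∤ 319 (the parts of T(319, 5) cannot all be equal).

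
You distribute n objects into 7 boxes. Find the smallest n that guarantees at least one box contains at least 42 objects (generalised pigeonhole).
n = (42 − 1)·7 + 1 = 288

By the generalised pigeonhole principle, to guarantee some box contains ≥ r objects we need more than (r − 1) · k objects total. Threshold: n = (r − 1) · k + 1. With r = 42 and k = 7: n = 41 · 7 + 1 = 287 + 1 = 288. For n = 287 = 41 · 7, we can put exactly 41 objects in every box, avoiding 42 in any single one — so 288 is tight.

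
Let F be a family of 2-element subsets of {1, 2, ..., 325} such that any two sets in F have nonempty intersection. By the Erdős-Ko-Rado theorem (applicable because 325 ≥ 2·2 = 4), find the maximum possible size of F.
max |F| = C(324, 1) = 324

Erdős-Ko-Rado (1961): when n ≥ 2k, max |F| = C(n−1, k−1). The bound is attained by the star {A : i ∈ A} for any fixed i ∈ [n]. Here C(325−1, 2−1) = C(324, 1) = 324.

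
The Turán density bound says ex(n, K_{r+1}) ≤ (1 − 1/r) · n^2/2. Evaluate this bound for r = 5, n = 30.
Turán density bound = (4/5) · 30^2/2 = 360

Turán's theorem: ex(n, K_{r+1}) is achieved by the complete r-partite Turán graph T(n, r) with parts as balanced as possible, and is at most (1 − 1/r) · n^2/2. For r = 5, n = 30: the density bound is (4/5) · 900/2 = 360. Since 5 ∣ 30, the Turán graph T(30, 5) has parts of equal size 6, and its edge count e(T(30, 5)) = 360 attains the density bound exactly.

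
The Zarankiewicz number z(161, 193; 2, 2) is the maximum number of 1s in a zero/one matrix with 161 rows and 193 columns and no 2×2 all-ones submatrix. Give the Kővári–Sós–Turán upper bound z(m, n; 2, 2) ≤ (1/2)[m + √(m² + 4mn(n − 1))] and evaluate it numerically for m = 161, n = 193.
z(161, 193; 2, 2) ≤ (1/2)[161 + √(161² + 4·161·193·192)] = (1/2)[161 + √23889985] = 2524.3691

Kővári–Sós–Turán: let r_1, ..., r_161 be the row sums and z = Σ r_i the total number of 1s. Each pair of columns can share at most one row with both entries 1 (else a 2×2 all-ones block appears), so Σ_i C(r_i, 2) ≤ C(193, 2) = 18528. By convexity Σ_i C(r_i, 2) ≥ 161·C(z/161, 2) = z(z − 161)/(2·161), giving z² − 161z − 161·193·192 ≤ 0 and hence z ≤ (1/2)[161 + √(25921 + 4·5966016)] = (1/2)[161 + √23889985] ≈ (1/2)(161 + 4887.7382) = 2524.3691.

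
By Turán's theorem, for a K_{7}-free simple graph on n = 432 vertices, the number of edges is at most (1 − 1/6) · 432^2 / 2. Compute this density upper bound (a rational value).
Turán density bound = (5/6) · 432^2/2 = 77760

Turán's theorem: ex(n, K_{r+1}) is achieved by the complete r-partite Turán graph T(n, r) with parts as balanced as possible, and is at most (1 − 1/r) · n^2/2. For r = 6, n = 432: the density bound is (5/6) · 186624/2 = 77760. Since 6 ∣ 432, the Turán graph T(432, 6) has parts of equal size 72, and its edge count e(T(432, 6)) = 77760 attains the density bound exactly.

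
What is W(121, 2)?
W(121, 2) = 121 + 1 = 122

A 2-term AP is any pair of integers, so a monochromatic 2-AP exists iff some colour is used at least twice. With 121 colours, the colouring i ↦ i on {1, ..., 121} uses each colour once, avoiding any monochromatic pair, so W(121, 2) > 121. For {1, ..., 122}, pigeonhole forces two integers of the same colour, which form a monochromatic 2-AP. Hence W(121, 2) = 122.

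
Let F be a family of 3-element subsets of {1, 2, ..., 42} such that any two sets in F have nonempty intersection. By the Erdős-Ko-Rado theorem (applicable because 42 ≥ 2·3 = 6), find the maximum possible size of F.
max |F| = C(41, 2) = 820

The Erdős-Ko-Rado theorem states: for n ≥ 2k, an intersecting family of k-subsets of an n-element set has size at most C(n − 1, k − 1), with equality for 'star' families {A ⊆ [n] : |A| = k, i ∈ A} (fix an element i). For n = 42, k = 3: C(41, 2) = 820.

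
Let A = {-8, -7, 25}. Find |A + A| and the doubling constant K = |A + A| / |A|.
K = |A + A| / |A| = 6/3 = 2

Enumerate A + A = {a + b : a, b ∈ A}. With |A| = 3, there are |A|^2 = 9 ordered sum pairs; collecting distinct values, A + A = {-16, -15, -14, 17, 18, 50}, so |A + A| = 6. Thus K = 6/3 = 2. For comparison, the minimum possible |A + A| over all 3-element sets is 2·3 − 1 = 5 (so min K = 5/3), attained only by arithmetic progressions.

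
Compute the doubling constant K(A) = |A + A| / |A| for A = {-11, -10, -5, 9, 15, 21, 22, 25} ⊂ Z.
K = |A + A| / |A| = 32/8 = 4

Enumerate A + A = {a + b : a, b ∈ A}. With |A| = 8, there are |A|^2 = 64 ordered sum pairs; collecting distinct values, A + A = {-22, -21, -20, -16, -15, -10, -2, -1, 4, 5, 10, 11, 12, 14, 15, 16, 17, 18, 20, 24, 30, 31, 34, 36, 37, 40, 42, 43, 44, 46, 47, 50}, so |A + A| = 32. Thus K = 32/8 = 4. For comparison, the minimum possible |A + A| over all 8-element sets is 2·8 − 1 = 15 (so min K = 15/8), attained only by arithmetic progressions.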